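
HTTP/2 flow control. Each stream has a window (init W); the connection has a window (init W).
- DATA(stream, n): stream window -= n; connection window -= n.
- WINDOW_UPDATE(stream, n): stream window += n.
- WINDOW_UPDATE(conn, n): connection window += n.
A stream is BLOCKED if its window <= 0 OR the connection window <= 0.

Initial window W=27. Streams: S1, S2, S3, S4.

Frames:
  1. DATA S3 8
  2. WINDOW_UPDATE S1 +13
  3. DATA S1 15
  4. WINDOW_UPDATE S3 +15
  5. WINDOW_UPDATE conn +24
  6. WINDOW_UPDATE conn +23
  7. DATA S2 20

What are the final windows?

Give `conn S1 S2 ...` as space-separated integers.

Op 1: conn=19 S1=27 S2=27 S3=19 S4=27 blocked=[]
Op 2: conn=19 S1=40 S2=27 S3=19 S4=27 blocked=[]
Op 3: conn=4 S1=25 S2=27 S3=19 S4=27 blocked=[]
Op 4: conn=4 S1=25 S2=27 S3=34 S4=27 blocked=[]
Op 5: conn=28 S1=25 S2=27 S3=34 S4=27 blocked=[]
Op 6: conn=51 S1=25 S2=27 S3=34 S4=27 blocked=[]
Op 7: conn=31 S1=25 S2=7 S3=34 S4=27 blocked=[]

Answer: 31 25 7 34 27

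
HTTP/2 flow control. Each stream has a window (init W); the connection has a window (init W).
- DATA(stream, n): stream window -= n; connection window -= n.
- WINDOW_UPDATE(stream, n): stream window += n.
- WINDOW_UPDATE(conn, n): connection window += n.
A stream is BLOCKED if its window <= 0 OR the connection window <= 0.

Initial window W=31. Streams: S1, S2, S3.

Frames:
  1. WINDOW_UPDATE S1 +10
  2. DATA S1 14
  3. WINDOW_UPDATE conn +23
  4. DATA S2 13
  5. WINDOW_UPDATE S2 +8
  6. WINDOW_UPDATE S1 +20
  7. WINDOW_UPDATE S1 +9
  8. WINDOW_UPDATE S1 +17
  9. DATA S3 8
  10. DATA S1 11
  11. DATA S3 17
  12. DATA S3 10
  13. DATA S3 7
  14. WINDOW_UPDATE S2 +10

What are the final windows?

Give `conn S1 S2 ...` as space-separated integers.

Answer: -26 62 36 -11

Derivation:
Op 1: conn=31 S1=41 S2=31 S3=31 blocked=[]
Op 2: conn=17 S1=27 S2=31 S3=31 blocked=[]
Op 3: conn=40 S1=27 S2=31 S3=31 blocked=[]
Op 4: conn=27 S1=27 S2=18 S3=31 blocked=[]
Op 5: conn=27 S1=27 S2=26 S3=31 blocked=[]
Op 6: conn=27 S1=47 S2=26 S3=31 blocked=[]
Op 7: conn=27 S1=56 S2=26 S3=31 blocked=[]
Op 8: conn=27 S1=73 S2=26 S3=31 blocked=[]
Op 9: conn=19 S1=73 S2=26 S3=23 blocked=[]
Op 10: conn=8 S1=62 S2=26 S3=23 blocked=[]
Op 11: conn=-9 S1=62 S2=26 S3=6 blocked=[1, 2, 3]
Op 12: conn=-19 S1=62 S2=26 S3=-4 blocked=[1, 2, 3]
Op 13: conn=-26 S1=62 S2=26 S3=-11 blocked=[1, 2, 3]
Op 14: conn=-26 S1=62 S2=36 S3=-11 blocked=[1, 2, 3]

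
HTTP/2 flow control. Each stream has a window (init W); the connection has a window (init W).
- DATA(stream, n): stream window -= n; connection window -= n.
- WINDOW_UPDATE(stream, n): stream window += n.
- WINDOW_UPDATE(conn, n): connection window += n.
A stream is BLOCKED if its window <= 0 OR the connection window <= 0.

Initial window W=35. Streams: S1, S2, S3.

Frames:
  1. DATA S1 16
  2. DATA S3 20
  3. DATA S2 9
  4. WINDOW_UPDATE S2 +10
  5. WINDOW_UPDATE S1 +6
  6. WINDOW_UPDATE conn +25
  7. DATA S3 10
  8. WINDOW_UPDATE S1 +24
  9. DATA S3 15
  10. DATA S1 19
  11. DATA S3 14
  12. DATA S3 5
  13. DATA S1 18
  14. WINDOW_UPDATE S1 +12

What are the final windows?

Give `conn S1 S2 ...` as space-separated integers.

Op 1: conn=19 S1=19 S2=35 S3=35 blocked=[]
Op 2: conn=-1 S1=19 S2=35 S3=15 blocked=[1, 2, 3]
Op 3: conn=-10 S1=19 S2=26 S3=15 blocked=[1, 2, 3]
Op 4: conn=-10 S1=19 S2=36 S3=15 blocked=[1, 2, 3]
Op 5: conn=-10 S1=25 S2=36 S3=15 blocked=[1, 2, 3]
Op 6: conn=15 S1=25 S2=36 S3=15 blocked=[]
Op 7: conn=5 S1=25 S2=36 S3=5 blocked=[]
Op 8: conn=5 S1=49 S2=36 S3=5 blocked=[]
Op 9: conn=-10 S1=49 S2=36 S3=-10 blocked=[1, 2, 3]
Op 10: conn=-29 S1=30 S2=36 S3=-10 blocked=[1, 2, 3]
Op 11: conn=-43 S1=30 S2=36 S3=-24 blocked=[1, 2, 3]
Op 12: conn=-48 S1=30 S2=36 S3=-29 blocked=[1, 2, 3]
Op 13: conn=-66 S1=12 S2=36 S3=-29 blocked=[1, 2, 3]
Op 14: conn=-66 S1=24 S2=36 S3=-29 blocked=[1, 2, 3]

Answer: -66 24 36 -29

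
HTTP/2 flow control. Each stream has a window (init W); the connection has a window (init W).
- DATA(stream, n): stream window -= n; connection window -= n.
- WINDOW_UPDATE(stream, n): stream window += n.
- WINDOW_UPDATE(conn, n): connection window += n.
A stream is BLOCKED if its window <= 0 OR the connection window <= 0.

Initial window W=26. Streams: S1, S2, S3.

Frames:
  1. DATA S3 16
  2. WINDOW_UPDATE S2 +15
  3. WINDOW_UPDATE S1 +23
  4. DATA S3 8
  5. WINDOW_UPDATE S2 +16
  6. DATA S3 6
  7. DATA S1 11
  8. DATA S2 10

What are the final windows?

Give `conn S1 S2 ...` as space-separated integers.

Op 1: conn=10 S1=26 S2=26 S3=10 blocked=[]
Op 2: conn=10 S1=26 S2=41 S3=10 blocked=[]
Op 3: conn=10 S1=49 S2=41 S3=10 blocked=[]
Op 4: conn=2 S1=49 S2=41 S3=2 blocked=[]
Op 5: conn=2 S1=49 S2=57 S3=2 blocked=[]
Op 6: conn=-4 S1=49 S2=57 S3=-4 blocked=[1, 2, 3]
Op 7: conn=-15 S1=38 S2=57 S3=-4 blocked=[1, 2, 3]
Op 8: conn=-25 S1=38 S2=47 S3=-4 blocked=[1, 2, 3]

Answer: -25 38 47 -4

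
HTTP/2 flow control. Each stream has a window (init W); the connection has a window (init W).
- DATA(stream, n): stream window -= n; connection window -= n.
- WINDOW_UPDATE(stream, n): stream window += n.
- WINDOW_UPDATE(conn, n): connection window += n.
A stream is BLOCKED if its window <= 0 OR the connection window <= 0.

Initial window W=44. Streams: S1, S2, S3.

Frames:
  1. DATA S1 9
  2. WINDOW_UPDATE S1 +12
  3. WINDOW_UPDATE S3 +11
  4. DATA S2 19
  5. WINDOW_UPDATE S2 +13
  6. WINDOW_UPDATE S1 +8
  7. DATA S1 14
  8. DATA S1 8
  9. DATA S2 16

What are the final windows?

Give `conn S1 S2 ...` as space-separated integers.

Answer: -22 33 22 55

Derivation:
Op 1: conn=35 S1=35 S2=44 S3=44 blocked=[]
Op 2: conn=35 S1=47 S2=44 S3=44 blocked=[]
Op 3: conn=35 S1=47 S2=44 S3=55 blocked=[]
Op 4: conn=16 S1=47 S2=25 S3=55 blocked=[]
Op 5: conn=16 S1=47 S2=38 S3=55 blocked=[]
Op 6: conn=16 S1=55 S2=38 S3=55 blocked=[]
Op 7: conn=2 S1=41 S2=38 S3=55 blocked=[]
Op 8: conn=-6 S1=33 S2=38 S3=55 blocked=[1, 2, 3]
Op 9: conn=-22 S1=33 S2=22 S3=55 blocked=[1, 2, 3]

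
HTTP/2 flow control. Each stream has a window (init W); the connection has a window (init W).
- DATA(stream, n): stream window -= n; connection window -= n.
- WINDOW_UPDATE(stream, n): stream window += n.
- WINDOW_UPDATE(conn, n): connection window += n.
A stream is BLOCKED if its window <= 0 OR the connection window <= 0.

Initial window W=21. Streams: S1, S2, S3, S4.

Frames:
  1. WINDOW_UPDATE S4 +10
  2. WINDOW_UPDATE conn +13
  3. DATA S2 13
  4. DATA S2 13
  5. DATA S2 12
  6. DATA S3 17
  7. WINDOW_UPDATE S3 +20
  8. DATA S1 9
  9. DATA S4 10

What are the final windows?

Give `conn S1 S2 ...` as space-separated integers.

Answer: -40 12 -17 24 21

Derivation:
Op 1: conn=21 S1=21 S2=21 S3=21 S4=31 blocked=[]
Op 2: conn=34 S1=21 S2=21 S3=21 S4=31 blocked=[]
Op 3: conn=21 S1=21 S2=8 S3=21 S4=31 blocked=[]
Op 4: conn=8 S1=21 S2=-5 S3=21 S4=31 blocked=[2]
Op 5: conn=-4 S1=21 S2=-17 S3=21 S4=31 blocked=[1, 2, 3, 4]
Op 6: conn=-21 S1=21 S2=-17 S3=4 S4=31 blocked=[1, 2, 3, 4]
Op 7: conn=-21 S1=21 S2=-17 S3=24 S4=31 blocked=[1, 2, 3, 4]
Op 8: conn=-30 S1=12 S2=-17 S3=24 S4=31 blocked=[1, 2, 3, 4]
Op 9: conn=-40 S1=12 S2=-17 S3=24 S4=21 blocked=[1, 2, 3, 4]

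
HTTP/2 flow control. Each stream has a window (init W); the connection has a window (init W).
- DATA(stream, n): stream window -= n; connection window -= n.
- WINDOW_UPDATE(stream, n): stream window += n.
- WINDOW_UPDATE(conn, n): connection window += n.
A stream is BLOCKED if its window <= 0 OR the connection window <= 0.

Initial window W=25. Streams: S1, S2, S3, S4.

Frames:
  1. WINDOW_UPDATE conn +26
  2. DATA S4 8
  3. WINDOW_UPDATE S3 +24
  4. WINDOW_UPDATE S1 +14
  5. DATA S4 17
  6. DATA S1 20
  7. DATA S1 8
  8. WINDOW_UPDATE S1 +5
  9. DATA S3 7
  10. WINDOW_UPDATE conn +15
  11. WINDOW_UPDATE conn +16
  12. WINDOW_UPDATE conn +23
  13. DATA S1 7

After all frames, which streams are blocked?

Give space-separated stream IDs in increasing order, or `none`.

Answer: S4

Derivation:
Op 1: conn=51 S1=25 S2=25 S3=25 S4=25 blocked=[]
Op 2: conn=43 S1=25 S2=25 S3=25 S4=17 blocked=[]
Op 3: conn=43 S1=25 S2=25 S3=49 S4=17 blocked=[]
Op 4: conn=43 S1=39 S2=25 S3=49 S4=17 blocked=[]
Op 5: conn=26 S1=39 S2=25 S3=49 S4=0 blocked=[4]
Op 6: conn=6 S1=19 S2=25 S3=49 S4=0 blocked=[4]
Op 7: conn=-2 S1=11 S2=25 S3=49 S4=0 blocked=[1, 2, 3, 4]
Op 8: conn=-2 S1=16 S2=25 S3=49 S4=0 blocked=[1, 2, 3, 4]
Op 9: conn=-9 S1=16 S2=25 S3=42 S4=0 blocked=[1, 2, 3, 4]
Op 10: conn=6 S1=16 S2=25 S3=42 S4=0 blocked=[4]
Op 11: conn=22 S1=16 S2=25 S3=42 S4=0 blocked=[4]
Op 12: conn=45 S1=16 S2=25 S3=42 S4=0 blocked=[4]
Op 13: conn=38 S1=9 S2=25 S3=42 S4=0 blocked=[4]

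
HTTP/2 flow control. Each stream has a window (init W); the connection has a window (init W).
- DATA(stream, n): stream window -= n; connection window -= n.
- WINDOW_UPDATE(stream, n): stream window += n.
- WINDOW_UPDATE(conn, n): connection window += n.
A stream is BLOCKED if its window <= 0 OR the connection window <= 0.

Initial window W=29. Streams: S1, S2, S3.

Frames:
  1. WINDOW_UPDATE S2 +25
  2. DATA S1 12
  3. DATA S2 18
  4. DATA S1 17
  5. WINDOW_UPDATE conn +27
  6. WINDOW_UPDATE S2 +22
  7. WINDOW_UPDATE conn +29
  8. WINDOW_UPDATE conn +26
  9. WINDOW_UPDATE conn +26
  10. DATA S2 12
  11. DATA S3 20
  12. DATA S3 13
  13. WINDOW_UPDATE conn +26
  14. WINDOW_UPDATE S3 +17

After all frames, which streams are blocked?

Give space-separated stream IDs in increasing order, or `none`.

Answer: S1

Derivation:
Op 1: conn=29 S1=29 S2=54 S3=29 blocked=[]
Op 2: conn=17 S1=17 S2=54 S3=29 blocked=[]
Op 3: conn=-1 S1=17 S2=36 S3=29 blocked=[1, 2, 3]
Op 4: conn=-18 S1=0 S2=36 S3=29 blocked=[1, 2, 3]
Op 5: conn=9 S1=0 S2=36 S3=29 blocked=[1]
Op 6: conn=9 S1=0 S2=58 S3=29 blocked=[1]
Op 7: conn=38 S1=0 S2=58 S3=29 blocked=[1]
Op 8: conn=64 S1=0 S2=58 S3=29 blocked=[1]
Op 9: conn=90 S1=0 S2=58 S3=29 blocked=[1]
Op 10: conn=78 S1=0 S2=46 S3=29 blocked=[1]
Op 11: conn=58 S1=0 S2=46 S3=9 blocked=[1]
Op 12: conn=45 S1=0 S2=46 S3=-4 blocked=[1, 3]
Op 13: conn=71 S1=0 S2=46 S3=-4 blocked=[1, 3]
Op 14: conn=71 S1=0 S2=46 S3=13 blocked=[1]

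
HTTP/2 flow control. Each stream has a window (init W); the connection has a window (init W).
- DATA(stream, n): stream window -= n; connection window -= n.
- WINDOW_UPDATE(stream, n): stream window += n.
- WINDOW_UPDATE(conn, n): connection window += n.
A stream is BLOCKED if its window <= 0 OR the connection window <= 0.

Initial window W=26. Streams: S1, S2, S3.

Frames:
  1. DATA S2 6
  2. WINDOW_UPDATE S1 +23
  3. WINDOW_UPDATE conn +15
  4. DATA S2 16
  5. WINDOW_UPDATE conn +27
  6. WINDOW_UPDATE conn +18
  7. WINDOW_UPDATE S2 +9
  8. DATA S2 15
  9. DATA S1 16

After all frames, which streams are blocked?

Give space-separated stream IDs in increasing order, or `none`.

Answer: S2

Derivation:
Op 1: conn=20 S1=26 S2=20 S3=26 blocked=[]
Op 2: conn=20 S1=49 S2=20 S3=26 blocked=[]
Op 3: conn=35 S1=49 S2=20 S3=26 blocked=[]
Op 4: conn=19 S1=49 S2=4 S3=26 blocked=[]
Op 5: conn=46 S1=49 S2=4 S3=26 blocked=[]
Op 6: conn=64 S1=49 S2=4 S3=26 blocked=[]
Op 7: conn=64 S1=49 S2=13 S3=26 blocked=[]
Op 8: conn=49 S1=49 S2=-2 S3=26 blocked=[2]
Op 9: conn=33 S1=33 S2=-2 S3=26 blocked=[2]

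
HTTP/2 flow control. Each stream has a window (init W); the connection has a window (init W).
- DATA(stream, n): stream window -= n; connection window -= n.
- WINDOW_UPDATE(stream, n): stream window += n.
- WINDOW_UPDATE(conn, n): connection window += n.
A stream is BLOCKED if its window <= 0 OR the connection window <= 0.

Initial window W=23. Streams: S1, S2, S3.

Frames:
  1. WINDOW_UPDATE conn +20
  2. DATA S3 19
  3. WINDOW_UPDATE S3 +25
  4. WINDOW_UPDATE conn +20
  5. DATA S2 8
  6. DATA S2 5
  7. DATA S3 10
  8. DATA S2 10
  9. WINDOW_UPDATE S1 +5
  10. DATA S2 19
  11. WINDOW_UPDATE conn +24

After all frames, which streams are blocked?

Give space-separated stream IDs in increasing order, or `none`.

Answer: S2

Derivation:
Op 1: conn=43 S1=23 S2=23 S3=23 blocked=[]
Op 2: conn=24 S1=23 S2=23 S3=4 blocked=[]
Op 3: conn=24 S1=23 S2=23 S3=29 blocked=[]
Op 4: conn=44 S1=23 S2=23 S3=29 blocked=[]
Op 5: conn=36 S1=23 S2=15 S3=29 blocked=[]
Op 6: conn=31 S1=23 S2=10 S3=29 blocked=[]
Op 7: conn=21 S1=23 S2=10 S3=19 blocked=[]
Op 8: conn=11 S1=23 S2=0 S3=19 blocked=[2]
Op 9: conn=11 S1=28 S2=0 S3=19 blocked=[2]
Op 10: conn=-8 S1=28 S2=-19 S3=19 blocked=[1, 2, 3]
Op 11: conn=16 S1=28 S2=-19 S3=19 blocked=[2]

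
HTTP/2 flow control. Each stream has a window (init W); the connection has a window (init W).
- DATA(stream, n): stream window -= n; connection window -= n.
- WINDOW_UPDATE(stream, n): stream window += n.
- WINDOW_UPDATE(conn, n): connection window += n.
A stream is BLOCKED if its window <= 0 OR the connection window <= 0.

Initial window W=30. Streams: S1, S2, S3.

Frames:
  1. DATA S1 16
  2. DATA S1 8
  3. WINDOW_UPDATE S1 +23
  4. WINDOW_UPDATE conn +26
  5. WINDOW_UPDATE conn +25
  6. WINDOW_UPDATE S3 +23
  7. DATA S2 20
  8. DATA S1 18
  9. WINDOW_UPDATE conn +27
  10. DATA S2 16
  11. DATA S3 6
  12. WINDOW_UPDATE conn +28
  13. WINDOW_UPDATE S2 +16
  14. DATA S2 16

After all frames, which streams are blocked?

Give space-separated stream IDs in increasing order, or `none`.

Answer: S2

Derivation:
Op 1: conn=14 S1=14 S2=30 S3=30 blocked=[]
Op 2: conn=6 S1=6 S2=30 S3=30 blocked=[]
Op 3: conn=6 S1=29 S2=30 S3=30 blocked=[]
Op 4: conn=32 S1=29 S2=30 S3=30 blocked=[]
Op 5: conn=57 S1=29 S2=30 S3=30 blocked=[]
Op 6: conn=57 S1=29 S2=30 S3=53 blocked=[]
Op 7: conn=37 S1=29 S2=10 S3=53 blocked=[]
Op 8: conn=19 S1=11 S2=10 S3=53 blocked=[]
Op 9: conn=46 S1=11 S2=10 S3=53 blocked=[]
Op 10: conn=30 S1=11 S2=-6 S3=53 blocked=[2]
Op 11: conn=24 S1=11 S2=-6 S3=47 blocked=[2]
Op 12: conn=52 S1=11 S2=-6 S3=47 blocked=[2]
Op 13: conn=52 S1=11 S2=10 S3=47 blocked=[]
Op 14: conn=36 S1=11 S2=-6 S3=47 blocked=[2]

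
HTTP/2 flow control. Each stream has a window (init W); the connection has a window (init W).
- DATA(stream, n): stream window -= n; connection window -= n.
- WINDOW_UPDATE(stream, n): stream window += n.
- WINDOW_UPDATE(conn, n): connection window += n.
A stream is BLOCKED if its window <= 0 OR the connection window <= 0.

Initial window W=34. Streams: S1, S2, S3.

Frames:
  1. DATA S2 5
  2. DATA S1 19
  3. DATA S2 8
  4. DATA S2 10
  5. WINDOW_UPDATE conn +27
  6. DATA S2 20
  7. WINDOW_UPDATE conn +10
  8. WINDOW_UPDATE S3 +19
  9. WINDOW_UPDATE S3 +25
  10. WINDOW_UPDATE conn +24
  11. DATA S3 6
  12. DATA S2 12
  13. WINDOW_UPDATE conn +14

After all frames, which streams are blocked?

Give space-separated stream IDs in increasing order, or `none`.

Answer: S2

Derivation:
Op 1: conn=29 S1=34 S2=29 S3=34 blocked=[]
Op 2: conn=10 S1=15 S2=29 S3=34 blocked=[]
Op 3: conn=2 S1=15 S2=21 S3=34 blocked=[]
Op 4: conn=-8 S1=15 S2=11 S3=34 blocked=[1, 2, 3]
Op 5: conn=19 S1=15 S2=11 S3=34 blocked=[]
Op 6: conn=-1 S1=15 S2=-9 S3=34 blocked=[1, 2, 3]
Op 7: conn=9 S1=15 S2=-9 S3=34 blocked=[2]
Op 8: conn=9 S1=15 S2=-9 S3=53 blocked=[2]
Op 9: conn=9 S1=15 S2=-9 S3=78 blocked=[2]
Op 10: conn=33 S1=15 S2=-9 S3=78 blocked=[2]
Op 11: conn=27 S1=15 S2=-9 S3=72 blocked=[2]
Op 12: conn=15 S1=15 S2=-21 S3=72 blocked=[2]
Op 13: conn=29 S1=15 S2=-21 S3=72 blocked=[2]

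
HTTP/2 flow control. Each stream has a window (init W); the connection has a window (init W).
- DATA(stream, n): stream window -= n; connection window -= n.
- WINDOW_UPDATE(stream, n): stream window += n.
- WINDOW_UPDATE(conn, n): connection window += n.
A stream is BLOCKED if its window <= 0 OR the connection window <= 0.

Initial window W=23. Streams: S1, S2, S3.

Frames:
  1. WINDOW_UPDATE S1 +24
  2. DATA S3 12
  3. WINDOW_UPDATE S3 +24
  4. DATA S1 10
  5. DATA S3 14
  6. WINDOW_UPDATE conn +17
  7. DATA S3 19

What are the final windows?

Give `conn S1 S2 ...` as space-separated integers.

Answer: -15 37 23 2

Derivation:
Op 1: conn=23 S1=47 S2=23 S3=23 blocked=[]
Op 2: conn=11 S1=47 S2=23 S3=11 blocked=[]
Op 3: conn=11 S1=47 S2=23 S3=35 blocked=[]
Op 4: conn=1 S1=37 S2=23 S3=35 blocked=[]
Op 5: conn=-13 S1=37 S2=23 S3=21 blocked=[1, 2, 3]
Op 6: conn=4 S1=37 S2=23 S3=21 blocked=[]
Op 7: conn=-15 S1=37 S2=23 S3=2 blocked=[1, 2, 3]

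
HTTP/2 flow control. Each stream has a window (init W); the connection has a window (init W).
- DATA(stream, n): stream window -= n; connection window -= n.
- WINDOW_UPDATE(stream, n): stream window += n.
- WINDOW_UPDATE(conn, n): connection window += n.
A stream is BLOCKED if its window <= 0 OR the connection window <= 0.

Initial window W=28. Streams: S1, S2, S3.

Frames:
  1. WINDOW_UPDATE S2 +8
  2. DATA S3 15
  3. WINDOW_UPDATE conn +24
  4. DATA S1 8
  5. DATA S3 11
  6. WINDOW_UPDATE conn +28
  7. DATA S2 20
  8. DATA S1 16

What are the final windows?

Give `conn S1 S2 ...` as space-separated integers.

Answer: 10 4 16 2

Derivation:
Op 1: conn=28 S1=28 S2=36 S3=28 blocked=[]
Op 2: conn=13 S1=28 S2=36 S3=13 blocked=[]
Op 3: conn=37 S1=28 S2=36 S3=13 blocked=[]
Op 4: conn=29 S1=20 S2=36 S3=13 blocked=[]
Op 5: conn=18 S1=20 S2=36 S3=2 blocked=[]
Op 6: conn=46 S1=20 S2=36 S3=2 blocked=[]
Op 7: conn=26 S1=20 S2=16 S3=2 blocked=[]
Op 8: conn=10 S1=4 S2=16 S3=2 blocked=[]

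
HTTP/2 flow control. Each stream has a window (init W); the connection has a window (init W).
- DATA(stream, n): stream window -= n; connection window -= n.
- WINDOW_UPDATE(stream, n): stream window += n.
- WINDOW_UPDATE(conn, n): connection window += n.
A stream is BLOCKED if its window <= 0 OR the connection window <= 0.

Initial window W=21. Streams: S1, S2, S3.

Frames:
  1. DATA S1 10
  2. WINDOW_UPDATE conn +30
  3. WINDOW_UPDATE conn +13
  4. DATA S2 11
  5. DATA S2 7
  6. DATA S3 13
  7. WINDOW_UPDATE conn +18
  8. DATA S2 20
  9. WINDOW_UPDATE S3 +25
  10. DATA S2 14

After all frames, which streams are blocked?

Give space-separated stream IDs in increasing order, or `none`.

Op 1: conn=11 S1=11 S2=21 S3=21 blocked=[]
Op 2: conn=41 S1=11 S2=21 S3=21 blocked=[]
Op 3: conn=54 S1=11 S2=21 S3=21 blocked=[]
Op 4: conn=43 S1=11 S2=10 S3=21 blocked=[]
Op 5: conn=36 S1=11 S2=3 S3=21 blocked=[]
Op 6: conn=23 S1=11 S2=3 S3=8 blocked=[]
Op 7: conn=41 S1=11 S2=3 S3=8 blocked=[]
Op 8: conn=21 S1=11 S2=-17 S3=8 blocked=[2]
Op 9: conn=21 S1=11 S2=-17 S3=33 blocked=[2]
Op 10: conn=7 S1=11 S2=-31 S3=33 blocked=[2]

Answer: S2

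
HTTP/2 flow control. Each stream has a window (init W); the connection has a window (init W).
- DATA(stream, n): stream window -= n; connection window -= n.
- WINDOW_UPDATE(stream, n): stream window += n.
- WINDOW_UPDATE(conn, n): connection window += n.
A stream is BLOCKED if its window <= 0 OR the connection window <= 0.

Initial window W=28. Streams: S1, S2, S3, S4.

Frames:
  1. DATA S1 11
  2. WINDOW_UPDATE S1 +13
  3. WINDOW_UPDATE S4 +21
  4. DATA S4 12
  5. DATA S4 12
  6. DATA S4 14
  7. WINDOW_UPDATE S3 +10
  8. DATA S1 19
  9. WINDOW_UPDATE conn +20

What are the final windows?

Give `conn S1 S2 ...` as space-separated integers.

Answer: -20 11 28 38 11

Derivation:
Op 1: conn=17 S1=17 S2=28 S3=28 S4=28 blocked=[]
Op 2: conn=17 S1=30 S2=28 S3=28 S4=28 blocked=[]
Op 3: conn=17 S1=30 S2=28 S3=28 S4=49 blocked=[]
Op 4: conn=5 S1=30 S2=28 S3=28 S4=37 blocked=[]
Op 5: conn=-7 S1=30 S2=28 S3=28 S4=25 blocked=[1, 2, 3, 4]
Op 6: conn=-21 S1=30 S2=28 S3=28 S4=11 blocked=[1, 2, 3, 4]
Op 7: conn=-21 S1=30 S2=28 S3=38 S4=11 blocked=[1, 2, 3, 4]
Op 8: conn=-40 S1=11 S2=28 S3=38 S4=11 blocked=[1, 2, 3, 4]
Op 9: conn=-20 S1=11 S2=28 S3=38 S4=11 blocked=[1, 2, 3, 4]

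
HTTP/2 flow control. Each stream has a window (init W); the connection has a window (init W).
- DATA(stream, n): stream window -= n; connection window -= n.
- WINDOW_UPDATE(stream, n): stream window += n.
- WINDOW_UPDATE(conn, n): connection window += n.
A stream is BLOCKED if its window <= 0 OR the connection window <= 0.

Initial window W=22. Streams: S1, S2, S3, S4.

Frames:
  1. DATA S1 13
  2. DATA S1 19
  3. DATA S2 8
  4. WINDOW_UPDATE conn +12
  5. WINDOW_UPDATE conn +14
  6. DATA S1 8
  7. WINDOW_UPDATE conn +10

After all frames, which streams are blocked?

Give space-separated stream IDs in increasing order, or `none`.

Op 1: conn=9 S1=9 S2=22 S3=22 S4=22 blocked=[]
Op 2: conn=-10 S1=-10 S2=22 S3=22 S4=22 blocked=[1, 2, 3, 4]
Op 3: conn=-18 S1=-10 S2=14 S3=22 S4=22 blocked=[1, 2, 3, 4]
Op 4: conn=-6 S1=-10 S2=14 S3=22 S4=22 blocked=[1, 2, 3, 4]
Op 5: conn=8 S1=-10 S2=14 S3=22 S4=22 blocked=[1]
Op 6: conn=0 S1=-18 S2=14 S3=22 S4=22 blocked=[1, 2, 3, 4]
Op 7: conn=10 S1=-18 S2=14 S3=22 S4=22 blocked=[1]

Answer: S1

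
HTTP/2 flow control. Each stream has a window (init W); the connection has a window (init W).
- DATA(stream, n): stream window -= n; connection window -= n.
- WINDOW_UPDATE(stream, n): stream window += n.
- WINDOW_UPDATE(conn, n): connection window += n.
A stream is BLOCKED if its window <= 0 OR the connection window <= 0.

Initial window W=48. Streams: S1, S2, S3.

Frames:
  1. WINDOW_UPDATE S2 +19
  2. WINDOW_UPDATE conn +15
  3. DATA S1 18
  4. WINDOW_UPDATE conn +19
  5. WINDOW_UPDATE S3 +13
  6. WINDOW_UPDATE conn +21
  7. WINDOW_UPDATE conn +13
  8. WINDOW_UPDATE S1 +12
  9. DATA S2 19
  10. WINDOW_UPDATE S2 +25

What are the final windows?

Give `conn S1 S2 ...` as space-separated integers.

Op 1: conn=48 S1=48 S2=67 S3=48 blocked=[]
Op 2: conn=63 S1=48 S2=67 S3=48 blocked=[]
Op 3: conn=45 S1=30 S2=67 S3=48 blocked=[]
Op 4: conn=64 S1=30 S2=67 S3=48 blocked=[]
Op 5: conn=64 S1=30 S2=67 S3=61 blocked=[]
Op 6: conn=85 S1=30 S2=67 S3=61 blocked=[]
Op 7: conn=98 S1=30 S2=67 S3=61 blocked=[]
Op 8: conn=98 S1=42 S2=67 S3=61 blocked=[]
Op 9: conn=79 S1=42 S2=48 S3=61 blocked=[]
Op 10: conn=79 S1=42 S2=73 S3=61 blocked=[]

Answer: 79 42 73 61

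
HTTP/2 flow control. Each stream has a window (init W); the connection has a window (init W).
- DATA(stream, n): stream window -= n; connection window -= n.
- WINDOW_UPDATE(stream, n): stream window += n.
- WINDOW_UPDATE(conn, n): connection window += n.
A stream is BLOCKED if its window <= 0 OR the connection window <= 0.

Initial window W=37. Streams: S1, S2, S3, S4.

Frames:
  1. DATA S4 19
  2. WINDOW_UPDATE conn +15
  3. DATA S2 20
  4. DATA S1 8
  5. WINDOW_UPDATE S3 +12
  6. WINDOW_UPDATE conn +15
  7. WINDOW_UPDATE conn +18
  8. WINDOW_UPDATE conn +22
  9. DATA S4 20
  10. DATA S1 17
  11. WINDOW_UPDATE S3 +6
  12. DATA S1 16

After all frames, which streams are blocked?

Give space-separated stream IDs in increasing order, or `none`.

Answer: S1 S4

Derivation:
Op 1: conn=18 S1=37 S2=37 S3=37 S4=18 blocked=[]
Op 2: conn=33 S1=37 S2=37 S3=37 S4=18 blocked=[]
Op 3: conn=13 S1=37 S2=17 S3=37 S4=18 blocked=[]
Op 4: conn=5 S1=29 S2=17 S3=37 S4=18 blocked=[]
Op 5: conn=5 S1=29 S2=17 S3=49 S4=18 blocked=[]
Op 6: conn=20 S1=29 S2=17 S3=49 S4=18 blocked=[]
Op 7: conn=38 S1=29 S2=17 S3=49 S4=18 blocked=[]
Op 8: conn=60 S1=29 S2=17 S3=49 S4=18 blocked=[]
Op 9: conn=40 S1=29 S2=17 S3=49 S4=-2 blocked=[4]
Op 10: conn=23 S1=12 S2=17 S3=49 S4=-2 blocked=[4]
Op 11: conn=23 S1=12 S2=17 S3=55 S4=-2 blocked=[4]
Op 12: conn=7 S1=-4 S2=17 S3=55 S4=-2 blocked=[1, 4]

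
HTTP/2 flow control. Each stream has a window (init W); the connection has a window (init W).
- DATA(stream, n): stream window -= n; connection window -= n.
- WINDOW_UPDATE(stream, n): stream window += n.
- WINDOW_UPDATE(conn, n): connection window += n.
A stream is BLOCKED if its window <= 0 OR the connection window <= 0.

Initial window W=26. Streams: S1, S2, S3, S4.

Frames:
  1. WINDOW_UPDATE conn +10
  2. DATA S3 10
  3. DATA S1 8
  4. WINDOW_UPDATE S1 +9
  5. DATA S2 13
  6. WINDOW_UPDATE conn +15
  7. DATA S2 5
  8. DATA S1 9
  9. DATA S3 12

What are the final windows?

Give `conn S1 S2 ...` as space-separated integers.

Answer: -6 18 8 4 26

Derivation:
Op 1: conn=36 S1=26 S2=26 S3=26 S4=26 blocked=[]
Op 2: conn=26 S1=26 S2=26 S3=16 S4=26 blocked=[]
Op 3: conn=18 S1=18 S2=26 S3=16 S4=26 blocked=[]
Op 4: conn=18 S1=27 S2=26 S3=16 S4=26 blocked=[]
Op 5: conn=5 S1=27 S2=13 S3=16 S4=26 blocked=[]
Op 6: conn=20 S1=27 S2=13 S3=16 S4=26 blocked=[]
Op 7: conn=15 S1=27 S2=8 S3=16 S4=26 blocked=[]
Op 8: conn=6 S1=18 S2=8 S3=16 S4=26 blocked=[]
Op 9: conn=-6 S1=18 S2=8 S3=4 S4=26 blocked=[1, 2, 3, 4]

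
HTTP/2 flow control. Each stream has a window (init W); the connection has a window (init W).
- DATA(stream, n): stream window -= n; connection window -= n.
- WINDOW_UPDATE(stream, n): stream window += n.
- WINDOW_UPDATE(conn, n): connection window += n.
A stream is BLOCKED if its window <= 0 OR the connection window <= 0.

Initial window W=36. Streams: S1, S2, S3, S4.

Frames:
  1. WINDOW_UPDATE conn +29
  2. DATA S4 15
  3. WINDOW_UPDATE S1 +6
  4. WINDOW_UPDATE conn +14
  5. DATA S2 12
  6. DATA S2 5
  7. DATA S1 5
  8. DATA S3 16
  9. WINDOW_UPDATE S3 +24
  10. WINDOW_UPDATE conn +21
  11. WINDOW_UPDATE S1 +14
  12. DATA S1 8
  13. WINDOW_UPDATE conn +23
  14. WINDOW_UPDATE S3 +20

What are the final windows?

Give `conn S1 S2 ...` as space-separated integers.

Op 1: conn=65 S1=36 S2=36 S3=36 S4=36 blocked=[]
Op 2: conn=50 S1=36 S2=36 S3=36 S4=21 blocked=[]
Op 3: conn=50 S1=42 S2=36 S3=36 S4=21 blocked=[]
Op 4: conn=64 S1=42 S2=36 S3=36 S4=21 blocked=[]
Op 5: conn=52 S1=42 S2=24 S3=36 S4=21 blocked=[]
Op 6: conn=47 S1=42 S2=19 S3=36 S4=21 blocked=[]
Op 7: conn=42 S1=37 S2=19 S3=36 S4=21 blocked=[]
Op 8: conn=26 S1=37 S2=19 S3=20 S4=21 blocked=[]
Op 9: conn=26 S1=37 S2=19 S3=44 S4=21 blocked=[]
Op 10: conn=47 S1=37 S2=19 S3=44 S4=21 blocked=[]
Op 11: conn=47 S1=51 S2=19 S3=44 S4=21 blocked=[]
Op 12: conn=39 S1=43 S2=19 S3=44 S4=21 blocked=[]
Op 13: conn=62 S1=43 S2=19 S3=44 S4=21 blocked=[]
Op 14: conn=62 S1=43 S2=19 S3=64 S4=21 blocked=[]

Answer: 62 43 19 64 21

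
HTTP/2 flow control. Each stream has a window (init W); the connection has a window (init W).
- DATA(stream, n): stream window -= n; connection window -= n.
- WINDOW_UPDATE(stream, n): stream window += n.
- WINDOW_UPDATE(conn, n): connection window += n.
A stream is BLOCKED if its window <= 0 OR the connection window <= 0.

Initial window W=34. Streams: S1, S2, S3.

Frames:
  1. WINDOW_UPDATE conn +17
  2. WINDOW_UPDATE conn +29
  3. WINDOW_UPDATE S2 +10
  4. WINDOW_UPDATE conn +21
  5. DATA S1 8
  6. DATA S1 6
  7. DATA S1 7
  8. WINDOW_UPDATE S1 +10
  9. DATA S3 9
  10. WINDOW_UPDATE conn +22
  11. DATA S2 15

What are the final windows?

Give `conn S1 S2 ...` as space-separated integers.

Answer: 78 23 29 25

Derivation:
Op 1: conn=51 S1=34 S2=34 S3=34 blocked=[]
Op 2: conn=80 S1=34 S2=34 S3=34 blocked=[]
Op 3: conn=80 S1=34 S2=44 S3=34 blocked=[]
Op 4: conn=101 S1=34 S2=44 S3=34 blocked=[]
Op 5: conn=93 S1=26 S2=44 S3=34 blocked=[]
Op 6: conn=87 S1=20 S2=44 S3=34 blocked=[]
Op 7: conn=80 S1=13 S2=44 S3=34 blocked=[]
Op 8: conn=80 S1=23 S2=44 S3=34 blocked=[]
Op 9: conn=71 S1=23 S2=44 S3=25 blocked=[]
Op 10: conn=93 S1=23 S2=44 S3=25 blocked=[]
Op 11: conn=78 S1=23 S2=29 S3=25 blocked=[]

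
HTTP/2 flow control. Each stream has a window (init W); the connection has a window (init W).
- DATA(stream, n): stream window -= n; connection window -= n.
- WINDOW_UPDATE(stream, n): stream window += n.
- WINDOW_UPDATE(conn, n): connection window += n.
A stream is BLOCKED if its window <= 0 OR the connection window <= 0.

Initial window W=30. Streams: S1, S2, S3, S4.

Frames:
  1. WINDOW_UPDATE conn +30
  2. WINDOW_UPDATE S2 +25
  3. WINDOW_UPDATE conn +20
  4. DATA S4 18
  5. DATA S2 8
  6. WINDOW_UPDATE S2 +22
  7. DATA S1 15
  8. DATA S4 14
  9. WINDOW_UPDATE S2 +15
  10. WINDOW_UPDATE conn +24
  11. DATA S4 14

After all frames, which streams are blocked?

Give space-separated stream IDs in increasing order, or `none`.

Answer: S4

Derivation:
Op 1: conn=60 S1=30 S2=30 S3=30 S4=30 blocked=[]
Op 2: conn=60 S1=30 S2=55 S3=30 S4=30 blocked=[]
Op 3: conn=80 S1=30 S2=55 S3=30 S4=30 blocked=[]
Op 4: conn=62 S1=30 S2=55 S3=30 S4=12 blocked=[]
Op 5: conn=54 S1=30 S2=47 S3=30 S4=12 blocked=[]
Op 6: conn=54 S1=30 S2=69 S3=30 S4=12 blocked=[]
Op 7: conn=39 S1=15 S2=69 S3=30 S4=12 blocked=[]
Op 8: conn=25 S1=15 S2=69 S3=30 S4=-2 blocked=[4]
Op 9: conn=25 S1=15 S2=84 S3=30 S4=-2 blocked=[4]
Op 10: conn=49 S1=15 S2=84 S3=30 S4=-2 blocked=[4]
Op 11: conn=35 S1=15 S2=84 S3=30 S4=-16 blocked=[4]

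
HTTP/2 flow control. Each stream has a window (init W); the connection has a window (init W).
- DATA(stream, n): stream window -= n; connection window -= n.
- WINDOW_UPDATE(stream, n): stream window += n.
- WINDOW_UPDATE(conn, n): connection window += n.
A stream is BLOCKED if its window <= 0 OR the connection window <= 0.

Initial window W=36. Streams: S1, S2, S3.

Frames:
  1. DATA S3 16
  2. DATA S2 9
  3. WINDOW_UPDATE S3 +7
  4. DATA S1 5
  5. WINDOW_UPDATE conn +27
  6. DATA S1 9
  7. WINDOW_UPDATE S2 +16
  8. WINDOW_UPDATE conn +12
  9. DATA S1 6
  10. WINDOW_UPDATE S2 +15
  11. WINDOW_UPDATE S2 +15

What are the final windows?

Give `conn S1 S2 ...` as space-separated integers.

Answer: 30 16 73 27

Derivation:
Op 1: conn=20 S1=36 S2=36 S3=20 blocked=[]
Op 2: conn=11 S1=36 S2=27 S3=20 blocked=[]
Op 3: conn=11 S1=36 S2=27 S3=27 blocked=[]
Op 4: conn=6 S1=31 S2=27 S3=27 blocked=[]
Op 5: conn=33 S1=31 S2=27 S3=27 blocked=[]
Op 6: conn=24 S1=22 S2=27 S3=27 blocked=[]
Op 7: conn=24 S1=22 S2=43 S3=27 blocked=[]
Op 8: conn=36 S1=22 S2=43 S3=27 blocked=[]
Op 9: conn=30 S1=16 S2=43 S3=27 blocked=[]
Op 10: conn=30 S1=16 S2=58 S3=27 blocked=[]
Op 11: conn=30 S1=16 S2=73 S3=27 blocked=[]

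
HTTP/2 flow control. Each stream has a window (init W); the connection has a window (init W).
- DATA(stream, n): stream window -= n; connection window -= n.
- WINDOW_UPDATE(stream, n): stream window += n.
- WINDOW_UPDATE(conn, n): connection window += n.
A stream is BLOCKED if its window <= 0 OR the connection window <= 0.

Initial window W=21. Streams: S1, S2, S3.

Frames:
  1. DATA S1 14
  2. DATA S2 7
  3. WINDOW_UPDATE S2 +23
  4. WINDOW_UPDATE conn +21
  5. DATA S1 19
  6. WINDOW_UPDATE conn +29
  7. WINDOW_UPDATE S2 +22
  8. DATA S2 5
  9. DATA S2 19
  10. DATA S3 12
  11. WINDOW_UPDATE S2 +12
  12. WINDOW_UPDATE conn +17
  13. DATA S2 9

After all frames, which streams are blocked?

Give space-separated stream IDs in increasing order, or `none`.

Op 1: conn=7 S1=7 S2=21 S3=21 blocked=[]
Op 2: conn=0 S1=7 S2=14 S3=21 blocked=[1, 2, 3]
Op 3: conn=0 S1=7 S2=37 S3=21 blocked=[1, 2, 3]
Op 4: conn=21 S1=7 S2=37 S3=21 blocked=[]
Op 5: conn=2 S1=-12 S2=37 S3=21 blocked=[1]
Op 6: conn=31 S1=-12 S2=37 S3=21 blocked=[1]
Op 7: conn=31 S1=-12 S2=59 S3=21 blocked=[1]
Op 8: conn=26 S1=-12 S2=54 S3=21 blocked=[1]
Op 9: conn=7 S1=-12 S2=35 S3=21 blocked=[1]
Op 10: conn=-5 S1=-12 S2=35 S3=9 blocked=[1, 2, 3]
Op 11: conn=-5 S1=-12 S2=47 S3=9 blocked=[1, 2, 3]
Op 12: conn=12 S1=-12 S2=47 S3=9 blocked=[1]
Op 13: conn=3 S1=-12 S2=38 S3=9 blocked=[1]

Answer: S1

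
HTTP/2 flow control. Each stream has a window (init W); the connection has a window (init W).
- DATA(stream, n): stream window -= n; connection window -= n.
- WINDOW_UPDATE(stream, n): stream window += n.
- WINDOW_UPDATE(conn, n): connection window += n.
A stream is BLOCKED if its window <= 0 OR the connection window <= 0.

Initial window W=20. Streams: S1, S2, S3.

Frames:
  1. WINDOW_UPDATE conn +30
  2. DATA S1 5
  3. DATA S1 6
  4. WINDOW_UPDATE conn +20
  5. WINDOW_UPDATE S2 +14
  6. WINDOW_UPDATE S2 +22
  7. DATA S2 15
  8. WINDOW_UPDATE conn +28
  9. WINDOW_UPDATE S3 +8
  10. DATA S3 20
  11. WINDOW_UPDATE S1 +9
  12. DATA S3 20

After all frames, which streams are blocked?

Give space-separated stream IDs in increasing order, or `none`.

Answer: S3

Derivation:
Op 1: conn=50 S1=20 S2=20 S3=20 blocked=[]
Op 2: conn=45 S1=15 S2=20 S3=20 blocked=[]
Op 3: conn=39 S1=9 S2=20 S3=20 blocked=[]
Op 4: conn=59 S1=9 S2=20 S3=20 blocked=[]
Op 5: conn=59 S1=9 S2=34 S3=20 blocked=[]
Op 6: conn=59 S1=9 S2=56 S3=20 blocked=[]
Op 7: conn=44 S1=9 S2=41 S3=20 blocked=[]
Op 8: conn=72 S1=9 S2=41 S3=20 blocked=[]
Op 9: conn=72 S1=9 S2=41 S3=28 blocked=[]
Op 10: conn=52 S1=9 S2=41 S3=8 blocked=[]
Op 11: conn=52 S1=18 S2=41 S3=8 blocked=[]
Op 12: conn=32 S1=18 S2=41 S3=-12 blocked=[3]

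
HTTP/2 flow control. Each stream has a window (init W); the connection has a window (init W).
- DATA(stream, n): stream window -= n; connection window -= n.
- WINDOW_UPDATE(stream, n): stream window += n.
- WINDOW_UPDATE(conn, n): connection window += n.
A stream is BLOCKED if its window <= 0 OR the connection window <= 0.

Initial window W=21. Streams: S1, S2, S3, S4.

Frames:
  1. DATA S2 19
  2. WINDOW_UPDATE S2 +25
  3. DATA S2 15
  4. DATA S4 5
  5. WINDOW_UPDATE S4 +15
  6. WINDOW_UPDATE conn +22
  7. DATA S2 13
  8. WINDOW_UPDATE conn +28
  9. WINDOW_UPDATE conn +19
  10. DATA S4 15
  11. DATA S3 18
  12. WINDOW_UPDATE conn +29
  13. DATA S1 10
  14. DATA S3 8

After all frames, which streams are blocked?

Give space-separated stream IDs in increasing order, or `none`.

Op 1: conn=2 S1=21 S2=2 S3=21 S4=21 blocked=[]
Op 2: conn=2 S1=21 S2=27 S3=21 S4=21 blocked=[]
Op 3: conn=-13 S1=21 S2=12 S3=21 S4=21 blocked=[1, 2, 3, 4]
Op 4: conn=-18 S1=21 S2=12 S3=21 S4=16 blocked=[1, 2, 3, 4]
Op 5: conn=-18 S1=21 S2=12 S3=21 S4=31 blocked=[1, 2, 3, 4]
Op 6: conn=4 S1=21 S2=12 S3=21 S4=31 blocked=[]
Op 7: conn=-9 S1=21 S2=-1 S3=21 S4=31 blocked=[1, 2, 3, 4]
Op 8: conn=19 S1=21 S2=-1 S3=21 S4=31 blocked=[2]
Op 9: conn=38 S1=21 S2=-1 S3=21 S4=31 blocked=[2]
Op 10: conn=23 S1=21 S2=-1 S3=21 S4=16 blocked=[2]
Op 11: conn=5 S1=21 S2=-1 S3=3 S4=16 blocked=[2]
Op 12: conn=34 S1=21 S2=-1 S3=3 S4=16 blocked=[2]
Op 13: conn=24 S1=11 S2=-1 S3=3 S4=16 blocked=[2]
Op 14: conn=16 S1=11 S2=-1 S3=-5 S4=16 blocked=[2, 3]

Answer: S2 S3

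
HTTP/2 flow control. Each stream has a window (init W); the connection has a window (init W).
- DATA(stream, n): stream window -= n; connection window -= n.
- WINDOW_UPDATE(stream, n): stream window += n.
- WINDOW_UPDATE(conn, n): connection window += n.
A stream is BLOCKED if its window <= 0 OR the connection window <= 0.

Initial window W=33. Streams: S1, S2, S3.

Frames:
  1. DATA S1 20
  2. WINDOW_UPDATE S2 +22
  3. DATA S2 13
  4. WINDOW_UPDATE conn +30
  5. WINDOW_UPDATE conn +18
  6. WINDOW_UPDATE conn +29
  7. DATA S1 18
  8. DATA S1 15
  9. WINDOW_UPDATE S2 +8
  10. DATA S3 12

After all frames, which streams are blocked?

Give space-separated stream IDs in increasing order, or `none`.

Op 1: conn=13 S1=13 S2=33 S3=33 blocked=[]
Op 2: conn=13 S1=13 S2=55 S3=33 blocked=[]
Op 3: conn=0 S1=13 S2=42 S3=33 blocked=[1, 2, 3]
Op 4: conn=30 S1=13 S2=42 S3=33 blocked=[]
Op 5: conn=48 S1=13 S2=42 S3=33 blocked=[]
Op 6: conn=77 S1=13 S2=42 S3=33 blocked=[]
Op 7: conn=59 S1=-5 S2=42 S3=33 blocked=[1]
Op 8: conn=44 S1=-20 S2=42 S3=33 blocked=[1]
Op 9: conn=44 S1=-20 S2=50 S3=33 blocked=[1]
Op 10: conn=32 S1=-20 S2=50 S3=21 blocked=[1]

Answer: S1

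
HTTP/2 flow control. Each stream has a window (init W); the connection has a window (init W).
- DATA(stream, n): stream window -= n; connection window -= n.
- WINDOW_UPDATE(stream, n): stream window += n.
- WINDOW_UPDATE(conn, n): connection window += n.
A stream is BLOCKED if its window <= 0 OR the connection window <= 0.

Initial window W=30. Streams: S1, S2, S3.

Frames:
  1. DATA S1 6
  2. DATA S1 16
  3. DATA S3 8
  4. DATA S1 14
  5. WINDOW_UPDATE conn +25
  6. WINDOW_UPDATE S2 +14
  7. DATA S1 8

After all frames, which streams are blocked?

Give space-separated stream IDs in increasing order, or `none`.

Answer: S1

Derivation:
Op 1: conn=24 S1=24 S2=30 S3=30 blocked=[]
Op 2: conn=8 S1=8 S2=30 S3=30 blocked=[]
Op 3: conn=0 S1=8 S2=30 S3=22 blocked=[1, 2, 3]
Op 4: conn=-14 S1=-6 S2=30 S3=22 blocked=[1, 2, 3]
Op 5: conn=11 S1=-6 S2=30 S3=22 blocked=[1]
Op 6: conn=11 S1=-6 S2=44 S3=22 blocked=[1]
Op 7: conn=3 S1=-14 S2=44 S3=22 blocked=[1]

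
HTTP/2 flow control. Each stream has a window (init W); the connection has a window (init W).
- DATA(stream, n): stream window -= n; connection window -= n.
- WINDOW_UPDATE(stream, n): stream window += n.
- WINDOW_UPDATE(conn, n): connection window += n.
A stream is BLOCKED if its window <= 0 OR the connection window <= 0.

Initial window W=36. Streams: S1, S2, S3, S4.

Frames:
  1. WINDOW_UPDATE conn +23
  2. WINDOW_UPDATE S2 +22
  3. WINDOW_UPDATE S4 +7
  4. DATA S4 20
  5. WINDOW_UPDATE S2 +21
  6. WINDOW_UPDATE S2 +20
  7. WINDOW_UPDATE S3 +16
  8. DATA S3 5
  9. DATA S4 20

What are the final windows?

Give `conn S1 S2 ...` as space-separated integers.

Answer: 14 36 99 47 3

Derivation:
Op 1: conn=59 S1=36 S2=36 S3=36 S4=36 blocked=[]
Op 2: conn=59 S1=36 S2=58 S3=36 S4=36 blocked=[]
Op 3: conn=59 S1=36 S2=58 S3=36 S4=43 blocked=[]
Op 4: conn=39 S1=36 S2=58 S3=36 S4=23 blocked=[]
Op 5: conn=39 S1=36 S2=79 S3=36 S4=23 blocked=[]
Op 6: conn=39 S1=36 S2=99 S3=36 S4=23 blocked=[]
Op 7: conn=39 S1=36 S2=99 S3=52 S4=23 blocked=[]
Op 8: conn=34 S1=36 S2=99 S3=47 S4=23 blocked=[]
Op 9: conn=14 S1=36 S2=99 S3=47 S4=3 blocked=[]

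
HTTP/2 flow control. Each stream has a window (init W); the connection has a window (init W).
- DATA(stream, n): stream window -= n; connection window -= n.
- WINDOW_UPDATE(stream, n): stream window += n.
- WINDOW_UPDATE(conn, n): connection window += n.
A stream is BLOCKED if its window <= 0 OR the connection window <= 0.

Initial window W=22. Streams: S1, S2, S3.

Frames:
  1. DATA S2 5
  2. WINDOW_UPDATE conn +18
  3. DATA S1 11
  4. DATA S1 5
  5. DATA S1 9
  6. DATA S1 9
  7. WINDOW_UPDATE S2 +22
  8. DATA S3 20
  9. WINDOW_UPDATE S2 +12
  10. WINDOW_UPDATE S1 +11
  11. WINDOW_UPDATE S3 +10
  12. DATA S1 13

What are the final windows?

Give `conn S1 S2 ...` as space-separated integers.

Op 1: conn=17 S1=22 S2=17 S3=22 blocked=[]
Op 2: conn=35 S1=22 S2=17 S3=22 blocked=[]
Op 3: conn=24 S1=11 S2=17 S3=22 blocked=[]
Op 4: conn=19 S1=6 S2=17 S3=22 blocked=[]
Op 5: conn=10 S1=-3 S2=17 S3=22 blocked=[1]
Op 6: conn=1 S1=-12 S2=17 S3=22 blocked=[1]
Op 7: conn=1 S1=-12 S2=39 S3=22 blocked=[1]
Op 8: conn=-19 S1=-12 S2=39 S3=2 blocked=[1, 2, 3]
Op 9: conn=-19 S1=-12 S2=51 S3=2 blocked=[1, 2, 3]
Op 10: conn=-19 S1=-1 S2=51 S3=2 blocked=[1, 2, 3]
Op 11: conn=-19 S1=-1 S2=51 S3=12 blocked=[1, 2, 3]
Op 12: conn=-32 S1=-14 S2=51 S3=12 blocked=[1, 2, 3]

Answer: -32 -14 51 12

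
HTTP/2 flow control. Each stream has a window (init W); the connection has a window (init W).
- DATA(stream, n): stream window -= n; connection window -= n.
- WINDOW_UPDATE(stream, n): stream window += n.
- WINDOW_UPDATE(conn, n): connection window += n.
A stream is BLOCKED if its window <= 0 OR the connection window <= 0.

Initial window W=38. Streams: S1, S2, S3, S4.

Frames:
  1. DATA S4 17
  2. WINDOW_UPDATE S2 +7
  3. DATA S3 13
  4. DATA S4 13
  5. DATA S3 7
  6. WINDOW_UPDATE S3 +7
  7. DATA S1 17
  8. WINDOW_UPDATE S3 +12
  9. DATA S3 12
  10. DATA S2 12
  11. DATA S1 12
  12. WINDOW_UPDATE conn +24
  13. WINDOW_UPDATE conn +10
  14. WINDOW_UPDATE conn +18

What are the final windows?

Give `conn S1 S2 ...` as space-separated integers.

Answer: -13 9 33 25 8

Derivation:
Op 1: conn=21 S1=38 S2=38 S3=38 S4=21 blocked=[]
Op 2: conn=21 S1=38 S2=45 S3=38 S4=21 blocked=[]
Op 3: conn=8 S1=38 S2=45 S3=25 S4=21 blocked=[]
Op 4: conn=-5 S1=38 S2=45 S3=25 S4=8 blocked=[1, 2, 3, 4]
Op 5: conn=-12 S1=38 S2=45 S3=18 S4=8 blocked=[1, 2, 3, 4]
Op 6: conn=-12 S1=38 S2=45 S3=25 S4=8 blocked=[1, 2, 3, 4]
Op 7: conn=-29 S1=21 S2=45 S3=25 S4=8 blocked=[1, 2, 3, 4]
Op 8: conn=-29 S1=21 S2=45 S3=37 S4=8 blocked=[1, 2, 3, 4]
Op 9: conn=-41 S1=21 S2=45 S3=25 S4=8 blocked=[1, 2, 3, 4]
Op 10: conn=-53 S1=21 S2=33 S3=25 S4=8 blocked=[1, 2, 3, 4]
Op 11: conn=-65 S1=9 S2=33 S3=25 S4=8 blocked=[1, 2, 3, 4]
Op 12: conn=-41 S1=9 S2=33 S3=25 S4=8 blocked=[1, 2, 3, 4]
Op 13: conn=-31 S1=9 S2=33 S3=25 S4=8 blocked=[1, 2, 3, 4]
Op 14: conn=-13 S1=9 S2=33 S3=25 S4=8 blocked=[1, 2, 3, 4]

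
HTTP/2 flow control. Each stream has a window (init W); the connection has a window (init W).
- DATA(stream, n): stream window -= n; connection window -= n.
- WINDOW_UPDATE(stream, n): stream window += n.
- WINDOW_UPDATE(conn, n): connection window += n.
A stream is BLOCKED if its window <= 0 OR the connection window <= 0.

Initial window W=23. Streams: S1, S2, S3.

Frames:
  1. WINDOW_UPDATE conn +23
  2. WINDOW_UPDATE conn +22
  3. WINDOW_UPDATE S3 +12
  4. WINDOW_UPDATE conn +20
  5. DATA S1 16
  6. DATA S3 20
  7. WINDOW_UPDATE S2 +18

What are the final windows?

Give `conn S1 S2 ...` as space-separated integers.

Op 1: conn=46 S1=23 S2=23 S3=23 blocked=[]
Op 2: conn=68 S1=23 S2=23 S3=23 blocked=[]
Op 3: conn=68 S1=23 S2=23 S3=35 blocked=[]
Op 4: conn=88 S1=23 S2=23 S3=35 blocked=[]
Op 5: conn=72 S1=7 S2=23 S3=35 blocked=[]
Op 6: conn=52 S1=7 S2=23 S3=15 blocked=[]
Op 7: conn=52 S1=7 S2=41 S3=15 blocked=[]

Answer: 52 7 41 15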